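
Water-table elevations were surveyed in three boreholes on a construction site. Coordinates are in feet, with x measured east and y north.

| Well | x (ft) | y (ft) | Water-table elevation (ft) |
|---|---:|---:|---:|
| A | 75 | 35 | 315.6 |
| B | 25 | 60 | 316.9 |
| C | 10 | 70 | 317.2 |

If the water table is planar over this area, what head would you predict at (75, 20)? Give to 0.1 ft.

316.1 ft

Three-point gradient (reference A): Δ to B = (-50, 25, +1.3), Δ to C = (-65, 35, +1.6).
∂h/∂x = -0.04400, ∂h/∂y = -0.03600 (det = -125).
h(75, 20) = 315.6 + (-0.04400)·(0) + (-0.03600)·(-15) = 315.6 -0.000 +0.540 = 316.140 ft.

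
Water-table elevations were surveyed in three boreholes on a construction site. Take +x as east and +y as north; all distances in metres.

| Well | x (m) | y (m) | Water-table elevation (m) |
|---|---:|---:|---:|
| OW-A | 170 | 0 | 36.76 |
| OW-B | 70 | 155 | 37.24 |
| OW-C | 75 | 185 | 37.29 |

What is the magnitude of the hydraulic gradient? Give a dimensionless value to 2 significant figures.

Differences from OW-A: to OW-B (Δx, Δy, Δh) = (-100, 155, +0.48); to OW-C = (-95, 185, +0.53).
Determinant of the coordinate differences = (-100)·185 − (-95)·155 = -3775.
∂h/∂x = [(+0.48)·185 − (+0.53)·155] / -3775 = -0.001762
∂h/∂y = [(-100)·(+0.53) − (-95)·(+0.48)] / -3775 = +0.001960
|∇h| = √(-0.001762² + 0.001960²) = 0.002636

0.0026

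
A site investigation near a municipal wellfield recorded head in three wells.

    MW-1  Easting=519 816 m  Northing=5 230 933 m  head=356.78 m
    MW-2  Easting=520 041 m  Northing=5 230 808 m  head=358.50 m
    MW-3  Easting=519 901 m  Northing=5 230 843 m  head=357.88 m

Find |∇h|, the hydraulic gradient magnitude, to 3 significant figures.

With h = a·x + b·y + c and MW-1 as origin, the differences give:
  225·a + (-125)·b = +1.72
  85·a + (-90)·b = +1.10
Eliminate b (×(-90) and ×(-125), subtract): -9625·a = -17.300 → a = ∂h/∂x = +0.001797
Back-substitute: b = ∂h/∂y = -0.01052.
|∇h| = √(0.001797² + -0.01052²) = 0.01067

0.0107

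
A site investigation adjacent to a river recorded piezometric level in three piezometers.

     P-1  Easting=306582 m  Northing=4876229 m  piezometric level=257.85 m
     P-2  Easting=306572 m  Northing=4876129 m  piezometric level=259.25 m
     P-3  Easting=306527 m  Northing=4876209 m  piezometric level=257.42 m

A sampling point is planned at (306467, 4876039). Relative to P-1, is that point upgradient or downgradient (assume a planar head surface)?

upgradient

Differences from P-1: to P-2 (Δx, Δy, Δh) = (-10, -100, +1.40); to P-3 = (-55, -20, -0.43).
Solve a·Δx + b·Δy = Δh: det = (-10)·(-20) − (-55)·(-100) = -5300.
∂h/∂x = [(+1.40)·(-20) − (-0.43)·(-100)] / -5300 = +0.01340
∂h/∂y = [(-10)·(-0.43) − (-55)·(+1.40)] / -5300 = -0.01534
Head at (306467, 4876039) = 257.85 + (+0.01340)·(-115) + (-0.01534)·(-190) = 259.22 m.
That is higher than the 257.85 m at P-1, so the point is upgradient.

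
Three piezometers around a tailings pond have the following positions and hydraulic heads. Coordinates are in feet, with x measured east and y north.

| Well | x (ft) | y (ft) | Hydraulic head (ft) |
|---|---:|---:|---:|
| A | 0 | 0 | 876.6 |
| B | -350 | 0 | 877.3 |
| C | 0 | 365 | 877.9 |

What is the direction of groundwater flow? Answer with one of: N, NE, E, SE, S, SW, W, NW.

SE

∂h/∂x = (877.3 − 876.6) / (-350 − 0) = -0.002000
∂h/∂y = (877.9 − 876.6) / (365 − 0) = +0.003562
Flow = −∇h = (+0.002000 east, -0.003562 north), which points southeast.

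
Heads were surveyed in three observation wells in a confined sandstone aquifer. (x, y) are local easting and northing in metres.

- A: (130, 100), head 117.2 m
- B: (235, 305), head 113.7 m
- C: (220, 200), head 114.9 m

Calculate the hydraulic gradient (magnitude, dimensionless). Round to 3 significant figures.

0.0179

Taking A as reference: B−A = (105, 205, -3.5); C−A = (90, 100, -2.3).
Solve a·Δx + b·Δy = Δh: det = 105·100 − 90·205 = -7950.
∂h/∂x = [(-3.5)·100 − (-2.3)·205] / -7950 = -0.01528
∂h/∂y = [105·(-2.3) − 90·(-3.5)] / -7950 = -0.009245
|∇h| = √(-0.01528² + -0.009245²) = 0.01786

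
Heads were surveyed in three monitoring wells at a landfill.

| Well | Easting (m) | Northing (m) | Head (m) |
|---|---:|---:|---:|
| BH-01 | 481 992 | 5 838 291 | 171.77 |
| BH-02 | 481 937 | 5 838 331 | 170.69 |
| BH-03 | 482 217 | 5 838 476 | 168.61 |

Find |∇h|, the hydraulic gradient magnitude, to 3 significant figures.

0.0221

Differences from BH-01: to BH-02 (Δx, Δy, Δh) = (-55, 40, -1.08); to BH-03 = (225, 185, -3.16).
Solve a·Δx + b·Δy = Δh: det = (-55)·185 − 225·40 = -19175.
∂h/∂x = [(-1.08)·185 − (-3.16)·40] / -19175 = +0.003828
∂h/∂y = [(-55)·(-3.16) − 225·(-1.08)] / -19175 = -0.02174
|∇h| = √(0.003828² + -0.02174²) = 0.02207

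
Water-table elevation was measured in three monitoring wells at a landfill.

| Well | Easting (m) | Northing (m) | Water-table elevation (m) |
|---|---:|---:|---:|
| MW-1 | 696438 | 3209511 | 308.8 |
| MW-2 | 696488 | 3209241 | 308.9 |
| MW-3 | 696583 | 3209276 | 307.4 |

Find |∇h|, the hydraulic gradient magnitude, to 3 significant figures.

0.0150

Differences from MW-1: to MW-2 (Δx, Δy, Δh) = (50, -270, +0.1); to MW-3 = (145, -235, -1.4).
Determinant of the coordinate differences = 50·(-235) − 145·(-270) = 27400.
∂h/∂x = [(+0.1)·(-235) − (-1.4)·(-270)] / 27400 = -0.01465
∂h/∂y = [50·(-1.4) − 145·(+0.1)] / 27400 = -0.003084
|∇h| = √(-0.01465² + -0.003084²) = 0.01497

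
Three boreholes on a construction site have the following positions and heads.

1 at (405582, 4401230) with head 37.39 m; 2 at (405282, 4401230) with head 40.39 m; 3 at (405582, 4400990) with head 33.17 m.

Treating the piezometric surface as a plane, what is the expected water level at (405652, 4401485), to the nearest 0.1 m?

41.2 m

∂h/∂x = (40.39 − 37.39) / (405282 − 405582) = -0.01000
∂h/∂y = (33.17 − 37.39) / (4400990 − 4401230) = +0.01758
h(405652, 4401485) = 37.39 + (-0.01000)·(70) + (+0.01758)·(255) = 37.39 -0.700 +4.484 = 41.174 m.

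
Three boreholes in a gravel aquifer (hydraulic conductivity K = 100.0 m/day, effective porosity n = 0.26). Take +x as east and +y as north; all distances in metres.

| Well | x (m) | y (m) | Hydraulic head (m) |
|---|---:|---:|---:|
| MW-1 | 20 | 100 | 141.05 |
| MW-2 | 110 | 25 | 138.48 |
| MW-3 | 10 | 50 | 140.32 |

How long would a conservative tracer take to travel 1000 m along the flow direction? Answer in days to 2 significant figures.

Three-point gradient (reference MW-1): Δ to MW-2 = (90, -75, -2.57), Δ to MW-3 = (-10, -50, -0.73).
∂h/∂x = -0.01405, ∂h/∂y = +0.01741 (det = -5250).
|∇h| = √(-0.01405² + 0.01741²) = 0.02237
Seepage velocity v = K·i/n = 100.0 × 0.02237 / 0.26 = 8.604 m/day.
t = 1000 / 8.604 = 116.2 days.

120 days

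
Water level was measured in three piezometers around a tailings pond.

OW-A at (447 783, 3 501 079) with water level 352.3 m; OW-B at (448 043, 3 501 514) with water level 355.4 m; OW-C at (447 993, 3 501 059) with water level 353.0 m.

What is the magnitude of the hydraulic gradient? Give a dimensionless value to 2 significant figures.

0.0062

Taking OW-A as reference: OW-B−OW-A = (260, 435, +3.1); OW-C−OW-A = (210, -20, +0.7).
Solve a·Δx + b·Δy = Δh: det = 260·(-20) − 210·435 = -96550.
∂h/∂x = [(+3.1)·(-20) − (+0.7)·435] / -96550 = +0.003796
∂h/∂y = [260·(+0.7) − 210·(+3.1)] / -96550 = +0.004858
|∇h| = √(0.003796² + 0.004858²) = 0.006165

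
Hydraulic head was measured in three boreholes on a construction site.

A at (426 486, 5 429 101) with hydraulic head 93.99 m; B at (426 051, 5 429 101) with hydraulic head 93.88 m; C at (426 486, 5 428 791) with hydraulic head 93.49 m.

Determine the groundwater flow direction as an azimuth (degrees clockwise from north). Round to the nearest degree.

∂h/∂x = (93.88 − 93.99) / (426051 − 426486) = +0.0002529
∂h/∂y = (93.49 − 93.99) / (5428791 − 5429101) = +0.001613
Flow direction (−∇h) has components (-0.0002529 E, -0.001613 N).
Azimuth = atan2(E, N) = atan2(-0.0002529, -0.001613) = 188.9° ≈ 189°.

189°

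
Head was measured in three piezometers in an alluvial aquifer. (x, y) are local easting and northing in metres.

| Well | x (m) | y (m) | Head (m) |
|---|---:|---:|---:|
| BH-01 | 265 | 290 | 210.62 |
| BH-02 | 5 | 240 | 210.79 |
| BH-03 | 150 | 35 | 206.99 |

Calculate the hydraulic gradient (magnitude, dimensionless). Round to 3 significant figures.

Differences from BH-01: to BH-02 (Δx, Δy, Δh) = (-260, -50, +0.17); to BH-03 = (-115, -255, -3.63).
Determinant of the coordinate differences = (-260)·(-255) − (-115)·(-50) = 60550.
∂h/∂x = [(+0.17)·(-255) − (-3.63)·(-50)] / 60550 = -0.003713
∂h/∂y = [(-260)·(-3.63) − (-115)·(+0.17)] / 60550 = +0.01591
|∇h| = √(-0.003713² + 0.01591²) = 0.01634

0.0163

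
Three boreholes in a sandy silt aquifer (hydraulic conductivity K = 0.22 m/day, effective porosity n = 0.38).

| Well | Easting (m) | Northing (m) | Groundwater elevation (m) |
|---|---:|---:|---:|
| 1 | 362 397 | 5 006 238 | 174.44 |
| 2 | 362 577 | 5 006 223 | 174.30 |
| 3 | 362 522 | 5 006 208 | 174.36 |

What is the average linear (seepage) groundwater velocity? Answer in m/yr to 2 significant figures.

0.26 m/yr

Three-point gradient (reference 1): Δ to 2 = (180, -15, -0.14), Δ to 3 = (125, -30, -0.08).
∂h/∂x = -0.0008511, ∂h/∂y = -0.0008794 (det = -3525).
|∇h| = √(-0.0008511² + -0.0008794²) = 0.001224
Seepage velocity v = K·i/n = 0.22 × 0.001224 / 0.38 = 0.0007086 m/day = 0.2588 m/yr.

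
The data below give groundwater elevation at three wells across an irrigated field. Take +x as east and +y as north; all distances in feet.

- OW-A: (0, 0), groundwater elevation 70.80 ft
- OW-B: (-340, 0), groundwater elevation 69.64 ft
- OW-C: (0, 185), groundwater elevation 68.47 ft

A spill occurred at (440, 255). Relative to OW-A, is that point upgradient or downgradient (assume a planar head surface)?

∂h/∂x = (69.64 − 70.80) / (-340 − 0) = +0.003412
∂h/∂y = (68.47 − 70.80) / (185 − 0) = -0.01259
Head at (440, 255) = 70.80 + (+0.003412)·(440) + (-0.01259)·(255) = 69.09 ft.
That is lower than the 70.80 ft at OW-A, so the point is downgradient.

downgradient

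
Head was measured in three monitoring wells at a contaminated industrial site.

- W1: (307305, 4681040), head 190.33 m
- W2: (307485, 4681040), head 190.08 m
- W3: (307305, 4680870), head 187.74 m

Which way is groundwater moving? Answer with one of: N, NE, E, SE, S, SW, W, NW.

S

∂h/∂x = (190.08 − 190.33) / (307485 − 307305) = -0.001389
∂h/∂y = (187.74 − 190.33) / (4680870 − 4681040) = +0.01524
Flow = −∇h = (+0.001389 east, -0.01524 north), which points south.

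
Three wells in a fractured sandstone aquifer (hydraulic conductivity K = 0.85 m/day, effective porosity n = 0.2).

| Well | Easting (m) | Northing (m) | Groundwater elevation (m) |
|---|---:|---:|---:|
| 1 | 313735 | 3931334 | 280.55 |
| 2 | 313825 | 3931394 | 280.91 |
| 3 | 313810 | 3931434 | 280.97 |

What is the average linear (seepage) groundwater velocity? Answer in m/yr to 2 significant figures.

Differences from 1: to 2 (Δx, Δy, Δh) = (90, 60, +0.36); to 3 = (75, 100, +0.42).
Solve a·Δx + b·Δy = Δh: det = 90·100 − 75·60 = 4500.
∂h/∂x = [(+0.36)·100 − (+0.42)·60] / 4500 = +0.002400
∂h/∂y = [90·(+0.42) − 75·(+0.36)] / 4500 = +0.002400
|∇h| = √(0.002400² + 0.002400²) = 0.003394
Seepage velocity v = K·i/n = 0.85 × 0.003394 / 0.2 = 0.01442 m/day = 5.267 m/yr.

5.3 m/yr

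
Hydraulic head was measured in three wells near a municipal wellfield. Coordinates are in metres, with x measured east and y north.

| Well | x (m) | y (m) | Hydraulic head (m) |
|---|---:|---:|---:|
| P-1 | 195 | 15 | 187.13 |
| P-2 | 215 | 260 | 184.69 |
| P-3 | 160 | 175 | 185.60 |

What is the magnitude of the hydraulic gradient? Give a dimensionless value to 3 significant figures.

0.00994

Three-point gradient (reference P-1): Δ to P-2 = (20, 245, -2.44), Δ to P-3 = (-35, 160, -1.53).
∂h/∂x = -0.001321, ∂h/∂y = -0.009851 (det = 11775).
|∇h| = √(-0.001321² + -0.009851²) = 0.009939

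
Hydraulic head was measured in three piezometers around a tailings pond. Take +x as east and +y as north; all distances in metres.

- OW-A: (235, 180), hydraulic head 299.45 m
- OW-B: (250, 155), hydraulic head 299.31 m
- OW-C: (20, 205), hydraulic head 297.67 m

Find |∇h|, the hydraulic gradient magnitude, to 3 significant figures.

Taking OW-A as reference: OW-B−OW-A = (15, -25, -0.14); OW-C−OW-A = (-215, 25, -1.78).
Determinant of the coordinate differences = 15·25 − (-215)·(-25) = -5000.
∂h/∂x = [(-0.14)·25 − (-1.78)·(-25)] / -5000 = +0.009600
∂h/∂y = [15·(-1.78) − (-215)·(-0.14)] / -5000 = +0.01136
|∇h| = √(0.009600² + 0.01136²) = 0.01487

0.0149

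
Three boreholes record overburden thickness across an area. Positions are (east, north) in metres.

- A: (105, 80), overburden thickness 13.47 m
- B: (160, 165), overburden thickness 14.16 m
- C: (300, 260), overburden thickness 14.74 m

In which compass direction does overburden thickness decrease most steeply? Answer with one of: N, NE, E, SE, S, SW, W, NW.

Taking A as reference: B−A = (55, 85, +0.69); C−A = (195, 180, +1.27).
Determinant of the coordinate differences = 55·180 − 195·85 = -6675.
∂d/∂x = [(+0.69)·180 − (+1.27)·85] / -6675 = -0.002434
∂d/∂y = [55·(+1.27) − 195·(+0.69)] / -6675 = +0.009693
Steepest decrease is along −∇f = (+0.002434 E, -0.009693 N) → south.

S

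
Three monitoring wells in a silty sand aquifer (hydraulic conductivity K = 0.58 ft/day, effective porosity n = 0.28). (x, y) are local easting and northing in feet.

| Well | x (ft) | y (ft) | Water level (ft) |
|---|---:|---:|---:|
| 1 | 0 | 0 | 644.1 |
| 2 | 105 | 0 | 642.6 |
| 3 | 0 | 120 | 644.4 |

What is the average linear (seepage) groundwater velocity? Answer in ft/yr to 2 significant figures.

∂h/∂x = (642.6 − 644.1) / (105 − 0) = -0.01429
∂h/∂y = (644.4 − 644.1) / (120 − 0) = +0.002500
|∇h| = √(-0.01429² + 0.002500²) = 0.01451
Seepage velocity v = K·i/n = 0.58 × 0.01451 / 0.28 = 0.03006 ft/day = 10.98 ft/yr.

11 ft/yr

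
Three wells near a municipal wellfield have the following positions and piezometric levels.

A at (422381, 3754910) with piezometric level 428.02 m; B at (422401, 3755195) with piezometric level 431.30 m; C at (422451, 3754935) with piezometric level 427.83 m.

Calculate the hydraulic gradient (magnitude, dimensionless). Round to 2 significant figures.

Taking A as reference: B−A = (20, 285, +3.28); C−A = (70, 25, -0.19).
Solve a·Δx + b·Δy = Δh: det = 20·25 − 70·285 = -19450.
∂h/∂x = [(+3.28)·25 − (-0.19)·285] / -19450 = -0.007000
∂h/∂y = [20·(-0.19) − 70·(+3.28)] / -19450 = +0.01200
|∇h| = √(-0.007000² + 0.01200²) = 0.01389

0.014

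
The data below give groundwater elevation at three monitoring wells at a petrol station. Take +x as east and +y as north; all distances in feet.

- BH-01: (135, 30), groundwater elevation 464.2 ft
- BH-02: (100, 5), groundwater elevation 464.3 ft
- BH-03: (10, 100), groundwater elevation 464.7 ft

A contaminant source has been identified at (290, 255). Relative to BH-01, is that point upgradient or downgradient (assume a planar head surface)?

downgradient

With h = a·x + b·y + c and BH-01 as origin, the differences give:
  (-35)·a + (-25)·b = +0.1
  (-125)·a + 70·b = +0.5
Eliminate b (×70 and ×(-25), subtract): -5575·a = 19.50 → a = ∂h/∂x = -0.003498
Back-substitute: b = ∂h/∂y = +0.0008969.
Head at (290, 255) = 464.2 + (-0.003498)·(155) + (+0.0008969)·(225) = 463.86 ft.
That is lower than the 464.2 ft at BH-01, so the point is downgradient.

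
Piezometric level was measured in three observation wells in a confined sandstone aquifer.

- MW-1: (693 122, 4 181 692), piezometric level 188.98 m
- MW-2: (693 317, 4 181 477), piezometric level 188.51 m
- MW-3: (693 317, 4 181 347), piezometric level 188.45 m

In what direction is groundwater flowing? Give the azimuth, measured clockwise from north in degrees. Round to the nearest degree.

Taking MW-1 as reference: MW-2−MW-1 = (195, -215, -0.47); MW-3−MW-1 = (195, -345, -0.53).
Solve a·Δx + b·Δy = Δh: det = 195·(-345) − 195·(-215) = -25350.
∂h/∂x = [(-0.47)·(-345) − (-0.53)·(-215)] / -25350 = -0.001901
∂h/∂y = [195·(-0.53) − 195·(-0.47)] / -25350 = +0.0004615
Flow direction (−∇h) has components (+0.001901 E, -0.0004615 N).
Azimuth = atan2(E, N) = atan2(+0.001901, -0.0004615) = 103.6° ≈ 104°.

104°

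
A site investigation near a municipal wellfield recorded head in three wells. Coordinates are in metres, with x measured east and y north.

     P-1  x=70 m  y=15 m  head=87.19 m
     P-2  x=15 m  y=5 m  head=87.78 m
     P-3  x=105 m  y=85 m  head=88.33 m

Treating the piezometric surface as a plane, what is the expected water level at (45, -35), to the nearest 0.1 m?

86.4 m

Taking P-1 as reference: P-2−P-1 = (-55, -10, +0.59); P-3−P-1 = (35, 70, +1.14).
Solve a·Δx + b·Δy = Δh: det = (-55)·70 − 35·(-10) = -3500.
∂h/∂x = [(+0.59)·70 − (+1.14)·(-10)] / -3500 = -0.01506
∂h/∂y = [(-55)·(+1.14) − 35·(+0.59)] / -3500 = +0.02381
h(45, -35) = 87.19 + (-0.01506)·(-25) + (+0.02381)·(-50) = 87.19 +0.376 -1.191 = 86.376 m.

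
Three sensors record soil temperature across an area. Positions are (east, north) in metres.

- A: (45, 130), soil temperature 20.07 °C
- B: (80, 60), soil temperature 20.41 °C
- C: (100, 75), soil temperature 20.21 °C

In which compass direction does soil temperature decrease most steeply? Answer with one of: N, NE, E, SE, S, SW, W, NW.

NE

Taking A as reference: B−A = (35, -70, +0.34); C−A = (55, -55, +0.14).
Solve a·Δx + b·Δy = ΔT: det = 35·(-55) − 55·(-70) = 1925.
∂T/∂x = [(+0.34)·(-55) − (+0.14)·(-70)] / 1925 = -0.004623
∂T/∂y = [35·(+0.14) − 55·(+0.34)] / 1925 = -0.007169
Steepest decrease is along −∇f = (+0.004623 E, +0.007169 N) → northeast.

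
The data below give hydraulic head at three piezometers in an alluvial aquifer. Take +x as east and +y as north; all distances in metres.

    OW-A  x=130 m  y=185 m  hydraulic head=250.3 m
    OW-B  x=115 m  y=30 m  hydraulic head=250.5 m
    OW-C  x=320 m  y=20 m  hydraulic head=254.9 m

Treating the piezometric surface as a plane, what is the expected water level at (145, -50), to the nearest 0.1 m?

Taking OW-A as reference: OW-B−OW-A = (-15, -155, +0.2); OW-C−OW-A = (190, -165, +4.6).
Determinant of the coordinate differences = (-15)·(-165) − 190·(-155) = 31925.
∂h/∂x = [(+0.2)·(-165) − (+4.6)·(-155)] / 31925 = +0.02130
∂h/∂y = [(-15)·(+4.6) − 190·(+0.2)] / 31925 = -0.003352
h(145, -50) = 250.3 + (+0.02130)·(15) + (-0.003352)·(-235) = 250.3 +0.319 +0.788 = 251.407 m.

251.4 m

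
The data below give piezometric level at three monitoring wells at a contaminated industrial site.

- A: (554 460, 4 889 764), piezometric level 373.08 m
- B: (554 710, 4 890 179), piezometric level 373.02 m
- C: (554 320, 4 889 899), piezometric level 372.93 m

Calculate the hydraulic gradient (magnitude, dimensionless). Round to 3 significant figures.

With h = a·x + b·y + c and A as origin, the differences give:
  250·a + 415·b = -0.06
  (-140)·a + 135·b = -0.15
Eliminate b (×135 and ×415, subtract): 91850·a = 54.150 → a = ∂h/∂x = +0.0005895
Back-substitute: b = ∂h/∂y = -0.0004997.
|∇h| = √(0.0005895² + -0.0004997²) = 0.0007728

0.000773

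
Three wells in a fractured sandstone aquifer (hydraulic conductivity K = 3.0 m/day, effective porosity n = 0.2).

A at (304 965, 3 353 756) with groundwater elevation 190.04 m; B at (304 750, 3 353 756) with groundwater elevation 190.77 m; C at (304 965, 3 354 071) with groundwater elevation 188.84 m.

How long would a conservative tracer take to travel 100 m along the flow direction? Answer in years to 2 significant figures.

3.6 years

∂h/∂x = (190.77 − 190.04) / (304750 − 304965) = -0.003395
∂h/∂y = (188.84 − 190.04) / (3354071 − 3353756) = -0.003810
|∇h| = √(-0.003395² + -0.003810²) = 0.005103
Seepage velocity v = K·i/n = 3.0 × 0.005103 / 0.2 = 0.07654 m/day.
t = 100 / 0.07654 = 1307 days = 3.58 years.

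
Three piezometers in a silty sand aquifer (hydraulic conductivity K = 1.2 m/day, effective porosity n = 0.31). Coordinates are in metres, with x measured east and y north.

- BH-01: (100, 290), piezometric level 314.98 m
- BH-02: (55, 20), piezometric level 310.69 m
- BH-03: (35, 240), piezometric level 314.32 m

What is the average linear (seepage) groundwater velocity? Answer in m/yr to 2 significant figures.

Taking BH-01 as reference: BH-02−BH-01 = (-45, -270, -4.29); BH-03−BH-01 = (-65, -50, -0.66).
Solve a·Δx + b·Δy = Δh: det = (-45)·(-50) − (-65)·(-270) = -15300.
∂h/∂x = [(-4.29)·(-50) − (-0.66)·(-270)] / -15300 = -0.002373
∂h/∂y = [(-45)·(-0.66) − (-65)·(-4.29)] / -15300 = +0.01628
|∇h| = √(-0.002373² + 0.01628²) = 0.01645
Seepage velocity v = K·i/n = 1.2 × 0.01645 / 0.31 = 0.06368 m/day = 23.26 m/yr.

23 m/yr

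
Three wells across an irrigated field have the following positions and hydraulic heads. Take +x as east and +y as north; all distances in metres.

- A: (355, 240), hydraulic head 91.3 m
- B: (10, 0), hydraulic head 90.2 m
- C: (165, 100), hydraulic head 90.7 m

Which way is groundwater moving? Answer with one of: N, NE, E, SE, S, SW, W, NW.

W

With h = a·x + b·y + c and A as origin, the differences give:
  (-345)·a + (-240)·b = -1.1
  (-190)·a + (-140)·b = -0.6
Eliminate b (×(-140) and ×(-240), subtract): 2700·a = 10.00 → a = ∂h/∂x = +0.003704
Back-substitute: b = ∂h/∂y = -0.0007407.
Flow = −∇h = (-0.003704 east, +0.0007407 north), which points west.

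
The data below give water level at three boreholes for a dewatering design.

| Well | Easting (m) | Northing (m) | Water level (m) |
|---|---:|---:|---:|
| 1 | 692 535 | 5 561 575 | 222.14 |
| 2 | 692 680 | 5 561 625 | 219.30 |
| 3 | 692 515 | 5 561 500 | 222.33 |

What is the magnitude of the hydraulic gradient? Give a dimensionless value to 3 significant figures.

With h = a·x + b·y + c and 1 as origin, the differences give:
  145·a + 50·b = -2.84
  (-20)·a + (-75)·b = +0.19
Eliminate b (×(-75) and ×50, subtract): -9875·a = 203.500 → a = ∂h/∂x = -0.02061
Back-substitute: b = ∂h/∂y = +0.002962.
|∇h| = √(-0.02061² + 0.002962²) = 0.02082

0.0208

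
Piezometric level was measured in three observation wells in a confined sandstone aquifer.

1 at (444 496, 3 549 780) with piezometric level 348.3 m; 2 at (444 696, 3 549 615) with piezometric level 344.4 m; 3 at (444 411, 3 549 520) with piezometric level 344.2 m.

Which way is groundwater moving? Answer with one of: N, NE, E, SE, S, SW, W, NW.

Differences from 1: to 2 (Δx, Δy, Δh) = (200, -165, -3.9); to 3 = (-85, -260, -4.1).
Determinant of the coordinate differences = 200·(-260) − (-85)·(-165) = -66025.
∂h/∂x = [(-3.9)·(-260) − (-4.1)·(-165)] / -66025 = -0.005112
∂h/∂y = [200·(-4.1) − (-85)·(-3.9)] / -66025 = +0.01744
Flow = −∇h = (+0.005112 east, -0.01744 north), which points south.

S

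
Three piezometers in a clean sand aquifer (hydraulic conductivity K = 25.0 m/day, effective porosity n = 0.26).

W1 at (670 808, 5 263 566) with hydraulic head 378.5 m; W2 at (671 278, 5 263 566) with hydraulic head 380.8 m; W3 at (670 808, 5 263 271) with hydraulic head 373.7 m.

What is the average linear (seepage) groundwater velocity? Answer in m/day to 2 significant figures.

1.6 m/day

∂h/∂x = (380.8 − 378.5) / (671278 − 670808) = +0.004894
∂h/∂y = (373.7 − 378.5) / (5263271 − 5263566) = +0.01627
|∇h| = √(0.004894² + 0.01627²) = 0.01699
Seepage velocity v = K·i/n = 25.0 × 0.01699 / 0.26 = 1.634 m/day.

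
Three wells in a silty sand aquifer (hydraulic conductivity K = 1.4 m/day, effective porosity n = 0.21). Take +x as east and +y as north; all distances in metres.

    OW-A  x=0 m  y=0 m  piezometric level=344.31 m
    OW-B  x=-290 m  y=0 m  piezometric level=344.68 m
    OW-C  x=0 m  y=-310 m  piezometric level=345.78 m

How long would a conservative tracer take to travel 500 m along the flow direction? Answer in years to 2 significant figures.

∂h/∂x = (344.68 − 344.31) / (-290 − 0) = -0.001276
∂h/∂y = (345.78 − 344.31) / (-310 − 0) = -0.004742
|∇h| = √(-0.001276² + -0.004742²) = 0.004911
Seepage velocity v = K·i/n = 1.4 × 0.004911 / 0.21 = 0.03274 m/day.
t = 500 / 0.03274 = 1.527e+04 days = 41.8 years.

42 years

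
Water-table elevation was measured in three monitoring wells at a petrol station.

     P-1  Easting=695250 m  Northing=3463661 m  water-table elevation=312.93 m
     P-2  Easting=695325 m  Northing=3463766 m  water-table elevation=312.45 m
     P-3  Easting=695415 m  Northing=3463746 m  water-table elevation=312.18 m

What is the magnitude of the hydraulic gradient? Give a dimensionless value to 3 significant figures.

0.00405

Three-point gradient (reference P-1): Δ to P-2 = (75, 105, -0.48), Δ to P-3 = (165, 85, -0.75).
∂h/∂x = -0.003466, ∂h/∂y = -0.002096 (det = -10950).
|∇h| = √(-0.003466² + -0.002096²) = 0.00405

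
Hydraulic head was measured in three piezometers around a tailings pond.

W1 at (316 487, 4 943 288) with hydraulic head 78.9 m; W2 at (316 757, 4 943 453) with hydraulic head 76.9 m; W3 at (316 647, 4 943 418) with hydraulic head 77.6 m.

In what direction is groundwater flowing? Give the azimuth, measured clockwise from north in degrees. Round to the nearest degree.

With h = a·x + b·y + c and W1 as origin, the differences give:
  270·a + 165·b = -2.0
  160·a + 130·b = -1.3
Eliminate b (×130 and ×165, subtract): 8700·a = -45.50 → a = ∂h/∂x = -0.005230
Back-substitute: b = ∂h/∂y = -0.003563.
Flow direction (−∇h) has components (+0.005230 E, +0.003563 N).
Azimuth = atan2(E, N) = atan2(+0.005230, +0.003563) = 55.7° ≈ 056°.

056°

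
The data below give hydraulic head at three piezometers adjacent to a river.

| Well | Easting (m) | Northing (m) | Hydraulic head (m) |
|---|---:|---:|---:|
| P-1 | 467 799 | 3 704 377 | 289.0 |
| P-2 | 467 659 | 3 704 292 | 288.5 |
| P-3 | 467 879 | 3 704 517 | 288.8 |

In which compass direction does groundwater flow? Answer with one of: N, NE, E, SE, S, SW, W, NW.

Differences from P-1: to P-2 (Δx, Δy, Δh) = (-140, -85, -0.5); to P-3 = (80, 140, -0.2).
Determinant of the coordinate differences = (-140)·140 − 80·(-85) = -12800.
∂h/∂x = [(-0.5)·140 − (-0.2)·(-85)] / -12800 = +0.006797
∂h/∂y = [(-140)·(-0.2) − 80·(-0.5)] / -12800 = -0.005312
Flow = −∇h = (-0.006797 east, +0.005312 north), which points northwest.

NW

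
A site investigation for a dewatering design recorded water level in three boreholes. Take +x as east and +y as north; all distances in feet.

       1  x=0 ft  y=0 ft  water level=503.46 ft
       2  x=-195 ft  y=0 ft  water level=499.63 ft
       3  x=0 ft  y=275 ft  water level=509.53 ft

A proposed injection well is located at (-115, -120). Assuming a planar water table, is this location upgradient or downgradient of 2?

∂h/∂x = (499.63 − 503.46) / (-195 − 0) = +0.01964
∂h/∂y = (509.53 − 503.46) / (275 − 0) = +0.02207
Head at (-115, -120) = 503.46 + (+0.01964)·(-115) + (+0.02207)·(-120) = 498.55 ft.
That is lower than the 499.63 ft at 2, so the point is downgradient.

downgradient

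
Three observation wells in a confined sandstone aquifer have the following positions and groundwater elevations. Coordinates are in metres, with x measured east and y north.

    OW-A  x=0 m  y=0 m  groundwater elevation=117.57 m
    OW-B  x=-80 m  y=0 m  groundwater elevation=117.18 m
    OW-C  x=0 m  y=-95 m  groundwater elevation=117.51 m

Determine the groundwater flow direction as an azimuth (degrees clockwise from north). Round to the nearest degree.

263°

∂h/∂x = (117.18 − 117.57) / (-80 − 0) = +0.004875
∂h/∂y = (117.51 − 117.57) / (-95 − 0) = +0.0006316
Flow direction (−∇h) has components (-0.004875 E, -0.0006316 N).
Azimuth = atan2(E, N) = atan2(-0.004875, -0.0006316) = 262.6° ≈ 263°.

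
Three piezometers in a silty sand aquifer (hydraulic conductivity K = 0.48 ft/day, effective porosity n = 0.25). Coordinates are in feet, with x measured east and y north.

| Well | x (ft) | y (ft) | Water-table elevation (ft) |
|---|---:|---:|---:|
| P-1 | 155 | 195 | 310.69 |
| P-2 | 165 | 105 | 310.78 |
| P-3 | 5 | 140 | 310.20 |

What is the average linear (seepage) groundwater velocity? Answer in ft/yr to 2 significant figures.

2.5 ft/yr

With h = a·x + b·y + c and P-1 as origin, the differences give:
  10·a + (-90)·b = +0.09
  (-150)·a + (-55)·b = -0.49
Eliminate b (×(-55) and ×(-90), subtract): -14050·a = -49.050 → a = ∂h/∂x = +0.003491
Back-substitute: b = ∂h/∂y = -0.0006121.
|∇h| = √(0.003491² + -0.0006121²) = 0.003544
Seepage velocity v = K·i/n = 0.48 × 0.003544 / 0.25 = 0.006804 ft/day = 2.485 ft/yr.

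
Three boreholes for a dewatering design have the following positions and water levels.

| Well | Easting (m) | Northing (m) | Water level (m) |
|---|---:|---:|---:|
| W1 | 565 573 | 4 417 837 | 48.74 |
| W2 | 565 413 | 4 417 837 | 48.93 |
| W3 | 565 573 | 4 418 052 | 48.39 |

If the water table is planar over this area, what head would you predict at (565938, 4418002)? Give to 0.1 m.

∂h/∂x = (48.93 − 48.74) / (565413 − 565573) = -0.001187
∂h/∂y = (48.39 − 48.74) / (4418052 − 4417837) = -0.001628
h(565938, 4418002) = 48.74 + (-0.001187)·(365) + (-0.001628)·(165) = 48.74 -0.433 -0.269 = 48.038 m.

48.0 m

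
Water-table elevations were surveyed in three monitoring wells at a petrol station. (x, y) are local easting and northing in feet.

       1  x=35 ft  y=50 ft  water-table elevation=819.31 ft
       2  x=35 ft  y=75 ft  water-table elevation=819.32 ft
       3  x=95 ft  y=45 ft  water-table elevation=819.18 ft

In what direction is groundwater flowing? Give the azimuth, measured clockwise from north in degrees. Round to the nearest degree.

Taking 1 as reference: 2−1 = (0, 25, +0.01); 3−1 = (60, -5, -0.13).
Solve a·Δx + b·Δy = Δh: det = 0·(-5) − 60·25 = -1500.
∂h/∂x = [(+0.01)·(-5) − (-0.13)·25] / -1500 = -0.002133
∂h/∂y = [0·(-0.13) − 60·(+0.01)] / -1500 = +0.0004000
Flow direction (−∇h) has components (+0.002133 E, -0.0004000 N).
Azimuth = atan2(E, N) = atan2(+0.002133, -0.0004000) = 100.6° ≈ 101°.

101°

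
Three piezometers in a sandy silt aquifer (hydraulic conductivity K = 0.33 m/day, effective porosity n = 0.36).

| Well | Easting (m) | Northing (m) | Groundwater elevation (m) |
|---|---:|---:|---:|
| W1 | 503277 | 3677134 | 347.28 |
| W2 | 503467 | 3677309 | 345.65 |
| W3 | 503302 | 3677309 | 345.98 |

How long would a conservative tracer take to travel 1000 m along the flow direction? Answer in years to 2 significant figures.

400 years

Taking W1 as reference: W2−W1 = (190, 175, -1.63); W3−W1 = (25, 175, -1.30).
Determinant of the coordinate differences = 190·175 − 25·175 = 28875.
∂h/∂x = [(-1.63)·175 − (-1.30)·175] / 28875 = -0.002000
∂h/∂y = [190·(-1.30) − 25·(-1.63)] / 28875 = -0.007143
|∇h| = √(-0.002000² + -0.007143²) = 0.007418
Seepage velocity v = K·i/n = 0.33 × 0.007418 / 0.36 = 0.0068 m/day.
t = 1000 / 0.0068 = 1.471e+05 days = 403 years.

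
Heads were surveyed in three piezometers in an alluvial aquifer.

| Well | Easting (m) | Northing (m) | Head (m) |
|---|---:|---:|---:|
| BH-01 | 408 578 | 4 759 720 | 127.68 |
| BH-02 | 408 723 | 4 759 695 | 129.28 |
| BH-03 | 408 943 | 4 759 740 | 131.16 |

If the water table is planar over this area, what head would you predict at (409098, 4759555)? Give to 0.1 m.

Differences from BH-01: to BH-02 (Δx, Δy, Δh) = (145, -25, +1.60); to BH-03 = (365, 20, +3.48).
Solve a·Δx + b·Δy = Δh: det = 145·20 − 365·(-25) = 12025.
∂h/∂x = [(+1.60)·20 − (+3.48)·(-25)] / 12025 = +0.009896
∂h/∂y = [145·(+3.48) − 365·(+1.60)] / 12025 = -0.006603
h(409098, 4759555) = 127.68 + (+0.009896)·(520) + (-0.006603)·(-165) = 127.68 +5.146 +1.089 = 133.915 m.

133.9 m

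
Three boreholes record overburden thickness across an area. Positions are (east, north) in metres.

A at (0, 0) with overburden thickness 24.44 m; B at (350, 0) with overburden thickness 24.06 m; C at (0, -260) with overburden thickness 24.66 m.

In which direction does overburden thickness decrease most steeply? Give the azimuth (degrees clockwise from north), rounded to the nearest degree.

∂d/∂x = (24.06 − 24.44) / (350 − 0) = -0.001086
∂d/∂y = (24.66 − 24.44) / (-260 − 0) = -0.0008462
Steepest decrease is along −∇f: components (+0.001086 E, +0.0008462 N).
Azimuth = atan2(+0.001086, +0.0008462) = 52.1° ≈ 052°.

052°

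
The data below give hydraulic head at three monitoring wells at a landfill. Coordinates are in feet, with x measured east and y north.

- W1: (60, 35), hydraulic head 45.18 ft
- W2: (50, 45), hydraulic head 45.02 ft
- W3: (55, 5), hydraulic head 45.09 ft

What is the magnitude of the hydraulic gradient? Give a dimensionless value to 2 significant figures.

0.016

Taking W1 as reference: W2−W1 = (-10, 10, -0.16); W3−W1 = (-5, -30, -0.09).
Determinant of the coordinate differences = (-10)·(-30) − (-5)·10 = 350.
∂h/∂x = [(-0.16)·(-30) − (-0.09)·10] / 350 = +0.01629
∂h/∂y = [(-10)·(-0.09) − (-5)·(-0.16)] / 350 = +0.0002857
|∇h| = √(0.01629² + 0.0002857²) = 0.01629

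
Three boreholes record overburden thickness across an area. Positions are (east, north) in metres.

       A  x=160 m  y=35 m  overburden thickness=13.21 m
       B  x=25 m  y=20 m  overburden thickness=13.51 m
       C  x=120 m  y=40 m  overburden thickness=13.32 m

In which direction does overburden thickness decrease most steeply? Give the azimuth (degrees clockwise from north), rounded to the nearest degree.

Differences from A: to B (Δx, Δy, Δh) = (-135, -15, +0.30); to C = (-40, 5, +0.11).
Solve a·Δx + b·Δy = Δd: det = (-135)·5 − (-40)·(-15) = -1275.
∂d/∂x = [(+0.30)·5 − (+0.11)·(-15)] / -1275 = -0.002471
∂d/∂y = [(-135)·(+0.11) − (-40)·(+0.30)] / -1275 = +0.002235
Steepest decrease is along −∇f: components (+0.002471 E, -0.002235 N).
Azimuth = atan2(+0.002471, -0.002235) = 132.1° ≈ 132°.

132°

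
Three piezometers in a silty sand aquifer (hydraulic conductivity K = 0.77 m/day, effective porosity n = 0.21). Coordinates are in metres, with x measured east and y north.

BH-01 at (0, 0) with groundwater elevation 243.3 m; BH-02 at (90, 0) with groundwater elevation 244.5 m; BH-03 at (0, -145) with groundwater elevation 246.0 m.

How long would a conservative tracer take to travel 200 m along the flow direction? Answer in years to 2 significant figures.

6.5 years

∂h/∂x = (244.5 − 243.3) / (90 − 0) = +0.01333
∂h/∂y = (246.0 − 243.3) / (-145 − 0) = -0.01862
|∇h| = √(0.01333² + -0.01862²) = 0.0229
Seepage velocity v = K·i/n = 0.77 × 0.0229 / 0.21 = 0.08397 m/day.
t = 200 / 0.08397 = 2382 days = 6.52 years.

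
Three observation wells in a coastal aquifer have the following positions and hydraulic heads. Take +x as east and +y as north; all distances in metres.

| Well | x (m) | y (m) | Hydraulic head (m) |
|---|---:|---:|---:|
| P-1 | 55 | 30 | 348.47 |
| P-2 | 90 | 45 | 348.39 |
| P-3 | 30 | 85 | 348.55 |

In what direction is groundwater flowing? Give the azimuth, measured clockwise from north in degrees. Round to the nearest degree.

098°

Differences from P-1: to P-2 (Δx, Δy, Δh) = (35, 15, -0.08); to P-3 = (-25, 55, +0.08).
Solve a·Δx + b·Δy = Δh: det = 35·55 − (-25)·15 = 2300.
∂h/∂x = [(-0.08)·55 − (+0.08)·15] / 2300 = -0.002435
∂h/∂y = [35·(+0.08) − (-25)·(-0.08)] / 2300 = +0.0003478
Flow direction (−∇h) has components (+0.002435 E, -0.0003478 N).
Azimuth = atan2(E, N) = atan2(+0.002435, -0.0003478) = 98.1° ≈ 098°.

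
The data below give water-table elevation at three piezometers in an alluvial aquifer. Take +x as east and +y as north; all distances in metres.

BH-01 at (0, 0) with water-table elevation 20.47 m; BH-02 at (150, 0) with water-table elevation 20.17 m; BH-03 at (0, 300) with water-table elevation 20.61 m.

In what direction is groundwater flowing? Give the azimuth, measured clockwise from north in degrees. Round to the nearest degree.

∂h/∂x = (20.17 − 20.47) / (150 − 0) = -0.002000
∂h/∂y = (20.61 − 20.47) / (300 − 0) = +0.0004667
Flow direction (−∇h) has components (+0.002000 E, -0.0004667 N).
Azimuth = atan2(E, N) = atan2(+0.002000, -0.0004667) = 103.1° ≈ 103°.

103°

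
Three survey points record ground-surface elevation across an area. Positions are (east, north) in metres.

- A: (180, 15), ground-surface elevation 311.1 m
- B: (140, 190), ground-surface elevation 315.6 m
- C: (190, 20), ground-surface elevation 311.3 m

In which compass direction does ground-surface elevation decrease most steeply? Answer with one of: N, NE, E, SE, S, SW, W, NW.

Three-point gradient (reference A): Δ to B = (-40, 175, +4.5), Δ to C = (10, 5, +0.2).
∂z/∂x = +0.006410, ∂z/∂y = +0.02718 (det = -1950).
Steepest decrease is along −∇f = (-0.006410 E, -0.02718 N) → south.

S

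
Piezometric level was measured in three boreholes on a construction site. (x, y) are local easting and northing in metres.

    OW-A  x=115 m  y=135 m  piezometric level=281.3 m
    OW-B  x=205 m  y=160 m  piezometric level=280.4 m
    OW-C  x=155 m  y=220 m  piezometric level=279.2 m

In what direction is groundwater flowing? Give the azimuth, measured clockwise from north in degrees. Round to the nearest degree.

With h = a·x + b·y + c and OW-A as origin, the differences give:
  90·a + 25·b = -0.9
  40·a + 85·b = -2.1
Eliminate b (×85 and ×25, subtract): 6650·a = -24.00 → a = ∂h/∂x = -0.003609
Back-substitute: b = ∂h/∂y = -0.02301.
Flow direction (−∇h) has components (+0.003609 E, +0.02301 N).
Azimuth = atan2(E, N) = atan2(+0.003609, +0.02301) = 8.9° ≈ 009°.

009°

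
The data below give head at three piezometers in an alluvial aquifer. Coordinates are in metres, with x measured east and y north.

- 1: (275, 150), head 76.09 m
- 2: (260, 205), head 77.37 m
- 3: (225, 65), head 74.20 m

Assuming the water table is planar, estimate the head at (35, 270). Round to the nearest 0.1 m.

79.1 m

Taking 1 as reference: 2−1 = (-15, 55, +1.28); 3−1 = (-50, -85, -1.89).
Determinant of the coordinate differences = (-15)·(-85) − (-50)·55 = 4025.
∂h/∂x = [(+1.28)·(-85) − (-1.89)·55] / 4025 = -0.001205
∂h/∂y = [(-15)·(-1.89) − (-50)·(+1.28)] / 4025 = +0.02294
h(35, 270) = 76.09 + (-0.001205)·(-240) + (+0.02294)·(120) = 76.09 +0.289 +2.753 = 79.132 m.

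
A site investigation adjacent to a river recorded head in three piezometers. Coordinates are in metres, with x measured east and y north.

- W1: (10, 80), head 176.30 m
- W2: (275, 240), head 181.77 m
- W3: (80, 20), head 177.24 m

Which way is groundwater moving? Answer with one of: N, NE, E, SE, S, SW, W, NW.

Taking W1 as reference: W2−W1 = (265, 160, +5.47); W3−W1 = (70, -60, +0.94).
Determinant of the coordinate differences = 265·(-60) − 70·160 = -27100.
∂h/∂x = [(+5.47)·(-60) − (+0.94)·160] / -27100 = +0.01766
∂h/∂y = [265·(+0.94) − 70·(+5.47)] / -27100 = +0.004937
Flow = −∇h = (-0.01766 east, -0.004937 north), which points west.

W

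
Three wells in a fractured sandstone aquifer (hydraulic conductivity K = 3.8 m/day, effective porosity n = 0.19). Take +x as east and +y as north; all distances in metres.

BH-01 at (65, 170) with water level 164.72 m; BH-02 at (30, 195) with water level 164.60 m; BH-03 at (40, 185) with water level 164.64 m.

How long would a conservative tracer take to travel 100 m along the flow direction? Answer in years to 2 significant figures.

4.8 years

Differences from BH-01: to BH-02 (Δx, Δy, Δh) = (-35, 25, -0.12); to BH-03 = (-25, 15, -0.08).
Solve a·Δx + b·Δy = Δh: det = (-35)·15 − (-25)·25 = 100.
∂h/∂x = [(-0.12)·15 − (-0.08)·25] / 100 = +0.002000
∂h/∂y = [(-35)·(-0.08) − (-25)·(-0.12)] / 100 = -0.002000
|∇h| = √(0.002000² + -0.002000²) = 0.002828
Seepage velocity v = K·i/n = 3.8 × 0.002828 / 0.19 = 0.05656 m/day.
t = 100 / 0.05656 = 1768 days = 4.84 years.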